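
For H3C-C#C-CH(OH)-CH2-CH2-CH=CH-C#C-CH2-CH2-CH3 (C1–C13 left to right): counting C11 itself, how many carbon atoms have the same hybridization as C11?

7

C11 is sp3 (only σ bonds).
C1: sp3 ✓
C2: sp
C3: sp
C4: sp3 ✓
C5: sp3 ✓
C6: sp3 ✓
C7: sp2
C8: sp2
C9: sp
C10: sp
C11: sp3 ✓
C12: sp3 ✓
C13: sp3 ✓
7 carbons are sp3.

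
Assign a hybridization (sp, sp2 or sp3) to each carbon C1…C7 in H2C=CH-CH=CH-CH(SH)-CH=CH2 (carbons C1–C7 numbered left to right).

C1 (3 σ bonds, plus one π bond) has steric number 3: sp2.
C2: 3 σ bonds, plus one π bond — 3 electron domains, sp2.
C3 has 3 σ bonds, plus one π bond: steric number 3 → sp2.
C4 (3 σ bonds, plus one π bond) has steric number 3: sp2.
C5 is sp3: 4 σ bonds, 4 electron-density regions.
C6 is sp2: 3 σ bonds, plus one π bond, 3 electron-density regions.
C7 — 3 σ bonds, plus one π bond. Steric number 3, so sp2.

C1 sp2, C2 sp2, C3 sp2, C4 sp2, C5 sp3, C6 sp2, C7 sp2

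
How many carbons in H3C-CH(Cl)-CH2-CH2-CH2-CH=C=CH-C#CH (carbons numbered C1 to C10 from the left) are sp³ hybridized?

C1: sp3 ✓
C2: sp3 ✓
C3: sp3 ✓
C4: sp3 ✓
C5: sp3 ✓
C6: sp2
C7: sp
C8: sp2
C9: sp
C10: sp
C1, C2, C3, C4, C5 → 5 sp3 carbons.

5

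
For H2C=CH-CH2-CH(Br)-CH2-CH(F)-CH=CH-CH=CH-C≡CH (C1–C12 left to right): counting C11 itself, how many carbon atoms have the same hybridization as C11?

2

C11 is sp (two π bonds).
C1: sp2
C2: sp2
C3: sp3
C4: sp3
C5: sp3
C6: sp3
C7: sp2
C8: sp2
C9: sp2
C10: sp2
C11: sp ✓
C12: sp ✓
2 carbons are sp.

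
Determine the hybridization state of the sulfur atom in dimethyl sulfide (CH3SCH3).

sp^3

The sulfur atom is sp3: 2 σ bonds and 2 lone pairs, 4 electron-density regions.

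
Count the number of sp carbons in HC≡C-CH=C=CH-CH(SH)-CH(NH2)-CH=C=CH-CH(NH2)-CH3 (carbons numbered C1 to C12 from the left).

4

C1: sp ✓
C2: sp ✓
C3: sp2
C4: sp ✓
C5: sp2
C6: sp3
C7: sp3
C8: sp2
C9: sp ✓
C10: sp2
C11: sp3
C12: sp3
C1, C2, C4, C9 → 4 sp carbons.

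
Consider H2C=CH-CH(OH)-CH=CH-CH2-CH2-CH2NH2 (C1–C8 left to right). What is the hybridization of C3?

C3 carries 4 σ bonds, giving a steric number of 4, so it is sp3.

sp^3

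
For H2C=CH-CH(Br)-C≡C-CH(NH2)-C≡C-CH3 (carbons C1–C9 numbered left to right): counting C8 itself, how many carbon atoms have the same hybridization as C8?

C8 is sp (two π bonds).
C1: sp2
C2: sp2
C3: sp3
C4: sp ✓
C5: sp ✓
C6: sp3
C7: sp ✓
C8: sp ✓
C9: sp3
4 carbons are sp.

4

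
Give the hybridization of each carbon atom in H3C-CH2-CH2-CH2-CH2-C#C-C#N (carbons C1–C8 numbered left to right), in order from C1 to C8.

C1 sp3, C2 sp3, C3 sp3, C4 sp3, C5 sp3, C6 sp, C7 sp, C8 sp

C1: 4 σ bonds; 4 regions of electron density → sp3.
C2: 4 σ bonds — 4 electron domains, sp3.
C3 has 4 σ bonds: steric number 4 → sp3.
C4: 4 σ bonds; 4 regions of electron density → sp3.
C5: 4 σ bonds — 4 electron domains, sp3.
C6: 2 σ bonds, plus two π bonds; 2 regions of electron density → sp.
C7 (2 σ bonds, plus two π bonds) has steric number 2: sp.
C8: 2 σ bonds, plus two π bonds; 2 regions of electron density → sp.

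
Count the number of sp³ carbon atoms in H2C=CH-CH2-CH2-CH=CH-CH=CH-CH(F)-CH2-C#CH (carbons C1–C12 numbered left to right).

4

C1: sp2
C2: sp2
C3: sp3 ✓
C4: sp3 ✓
C5: sp2
C6: sp2
C7: sp2
C8: sp2
C9: sp3 ✓
C10: sp3 ✓
C11: sp
C12: sp
C3, C4, C9, C10 → 4 sp3 carbons.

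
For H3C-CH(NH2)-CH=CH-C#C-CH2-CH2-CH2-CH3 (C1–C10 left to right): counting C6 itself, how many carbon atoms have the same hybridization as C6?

2

C6 is sp (two π bonds).
C1: sp3
C2: sp3
C3: sp2
C4: sp2
C5: sp ✓
C6: sp ✓
C7: sp3
C8: sp3
C9: sp3
C10: sp3
2 carbons are sp.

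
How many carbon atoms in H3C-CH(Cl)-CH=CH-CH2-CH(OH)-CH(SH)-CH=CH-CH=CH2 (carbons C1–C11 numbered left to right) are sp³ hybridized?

C1: sp3 ✓
C2: sp3 ✓
C3: sp2
C4: sp2
C5: sp3 ✓
C6: sp3 ✓
C7: sp3 ✓
C8: sp2
C9: sp2
C10: sp2
C11: sp2
C1, C2, C5, C6, C7 → 5 sp3 carbons.

5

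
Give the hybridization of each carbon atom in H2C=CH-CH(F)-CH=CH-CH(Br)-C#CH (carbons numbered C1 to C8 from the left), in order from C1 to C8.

C1 sp2, C2 sp2, C3 sp3, C4 sp2, C5 sp2, C6 sp3, C7 sp, C8 sp

C1 carries 3 σ bonds, plus one π bond, giving a steric number of 3, so it is sp2.
C2 has 3 σ bonds, plus one π bond: steric number 3 → sp2.
C3 is sp3: 4 σ bonds, 4 electron-density regions.
C4 — 3 σ bonds, plus one π bond. Steric number 3, so sp2.
C5: 3 σ bonds, plus one π bond; 3 regions of electron density → sp2.
C6 — 4 σ bonds. Steric number 4, so sp3.
C7 has 2 σ bonds, plus two π bonds: steric number 2 → sp.
C8 (2 σ bonds, plus two π bonds) has steric number 2: sp.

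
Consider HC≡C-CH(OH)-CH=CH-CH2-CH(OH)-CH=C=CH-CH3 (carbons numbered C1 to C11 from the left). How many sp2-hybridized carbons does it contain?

C1: sp
C2: sp
C3: sp3
C4: sp2 ✓
C5: sp2 ✓
C6: sp3
C7: sp3
C8: sp2 ✓
C9: sp
C10: sp2 ✓
C11: sp3
C4, C5, C8, C10 → 4 sp2 carbons.

4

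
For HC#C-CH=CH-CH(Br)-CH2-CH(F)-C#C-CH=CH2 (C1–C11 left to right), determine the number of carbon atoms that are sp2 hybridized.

C1: sp
C2: sp
C3: sp2 ✓
C4: sp2 ✓
C5: sp3
C6: sp3
C7: sp3
C8: sp
C9: sp
C10: sp2 ✓
C11: sp2 ✓
C3, C4, C10, C11 → 4 sp2 carbons.

4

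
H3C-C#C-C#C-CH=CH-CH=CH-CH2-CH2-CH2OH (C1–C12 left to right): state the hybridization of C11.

sp^3

C11: 4 σ bonds — 4 electron domains, sp3.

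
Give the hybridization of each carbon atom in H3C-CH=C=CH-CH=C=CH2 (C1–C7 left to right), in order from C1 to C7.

C1 sp3, C2 sp2, C3 sp, C4 sp2, C5 sp2, C6 sp, C7 sp2

C1 is sp3: 4 σ bonds, 4 electron-density regions.
C2: 3 σ bonds, plus one π bond — 3 electron domains, sp2.
C3 is sp: 2 σ bonds, plus two π bonds, 2 electron-density regions.
C4 carries 3 σ bonds, plus one π bond, giving a steric number of 3, so it is sp2.
C5 (3 σ bonds, plus one π bond) has steric number 3: sp2.
C6: 2 σ bonds, plus two π bonds — 2 electron domains, sp.
C7: 3 σ bonds, plus one π bond; 3 regions of electron density → sp2.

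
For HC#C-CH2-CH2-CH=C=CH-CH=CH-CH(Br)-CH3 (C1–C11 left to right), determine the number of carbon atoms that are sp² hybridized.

4

C1: sp
C2: sp
C3: sp3
C4: sp3
C5: sp2 ✓
C6: sp
C7: sp2 ✓
C8: sp2 ✓
C9: sp2 ✓
C10: sp3
C11: sp3
C5, C7, C8, C9 → 4 sp2 carbons.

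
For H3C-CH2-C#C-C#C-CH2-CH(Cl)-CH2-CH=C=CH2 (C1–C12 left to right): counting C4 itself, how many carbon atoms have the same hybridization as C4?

C4 is sp (two π bonds).
C1: sp3
C2: sp3
C3: sp ✓
C4: sp ✓
C5: sp ✓
C6: sp ✓
C7: sp3
C8: sp3
C9: sp3
C10: sp2
C11: sp ✓
C12: sp2
5 carbons are sp.

5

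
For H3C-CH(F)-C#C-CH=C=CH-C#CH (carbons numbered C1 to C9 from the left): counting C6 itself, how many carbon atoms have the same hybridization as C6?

5

C6 is sp (two π bonds).
C1: sp3
C2: sp3
C3: sp ✓
C4: sp ✓
C5: sp2
C6: sp ✓
C7: sp2
C8: sp ✓
C9: sp ✓
5 carbons are sp.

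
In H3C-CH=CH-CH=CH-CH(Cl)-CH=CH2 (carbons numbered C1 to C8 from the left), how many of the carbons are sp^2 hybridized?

6

C1: sp3
C2: sp2 ✓
C3: sp2 ✓
C4: sp2 ✓
C5: sp2 ✓
C6: sp3
C7: sp2 ✓
C8: sp2 ✓
C2, C3, C4, C5, C7, C8 → 6 sp2 carbons.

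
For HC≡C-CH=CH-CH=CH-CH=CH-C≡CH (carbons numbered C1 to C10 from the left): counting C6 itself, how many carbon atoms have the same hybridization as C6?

6

C6 is sp2 (one π bond).
C1: sp
C2: sp
C3: sp2 ✓
C4: sp2 ✓
C5: sp2 ✓
C6: sp2 ✓
C7: sp2 ✓
C8: sp2 ✓
C9: sp
C10: sp
6 carbons are sp2.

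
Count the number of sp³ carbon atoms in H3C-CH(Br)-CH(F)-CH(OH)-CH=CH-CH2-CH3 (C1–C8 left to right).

C1: sp3 ✓
C2: sp3 ✓
C3: sp3 ✓
C4: sp3 ✓
C5: sp2
C6: sp2
C7: sp3 ✓
C8: sp3 ✓
C1, C2, C3, C4, C7, C8 → 6 sp3 carbons.

6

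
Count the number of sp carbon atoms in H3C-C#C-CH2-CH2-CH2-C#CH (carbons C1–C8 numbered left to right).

4

C1: sp3
C2: sp ✓
C3: sp ✓
C4: sp3
C5: sp3
C6: sp3
C7: sp ✓
C8: sp ✓
C2, C3, C7, C8 → 4 sp carbons.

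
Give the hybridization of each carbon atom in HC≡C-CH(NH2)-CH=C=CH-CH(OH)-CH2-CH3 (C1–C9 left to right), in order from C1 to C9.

C1 sp, C2 sp, C3 sp3, C4 sp2, C5 sp, C6 sp2, C7 sp3, C8 sp3, C9 sp3

C1 (2 σ bonds, plus two π bonds) has steric number 2: sp.
C2 has 2 σ bonds, plus two π bonds: steric number 2 → sp.
C3 carries 4 σ bonds, giving a steric number of 4, so it is sp3.
C4 carries 3 σ bonds, plus one π bond, giving a steric number of 3, so it is sp2.
C5 carries 2 σ bonds, plus two π bonds, giving a steric number of 2, so it is sp.
C6: 3 σ bonds, plus one π bond; 3 regions of electron density → sp2.
C7 has 4 σ bonds: steric number 4 → sp3.
C8 (4 σ bonds) has steric number 4: sp3.
C9 has 4 σ bonds: steric number 4 → sp3.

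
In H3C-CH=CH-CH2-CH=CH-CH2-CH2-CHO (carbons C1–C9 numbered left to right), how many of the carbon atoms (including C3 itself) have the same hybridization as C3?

5

C3 is sp2 (one π bond).
C1: sp3
C2: sp2 ✓
C3: sp2 ✓
C4: sp3
C5: sp2 ✓
C6: sp2 ✓
C7: sp3
C8: sp3
C9: sp2 ✓
5 carbons are sp2.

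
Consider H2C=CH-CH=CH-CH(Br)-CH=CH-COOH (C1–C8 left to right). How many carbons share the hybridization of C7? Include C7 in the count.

C7 is sp2 (one π bond).
C1: sp2 ✓
C2: sp2 ✓
C3: sp2 ✓
C4: sp2 ✓
C5: sp3
C6: sp2 ✓
C7: sp2 ✓
C8: sp2 ✓
7 carbons are sp2.

7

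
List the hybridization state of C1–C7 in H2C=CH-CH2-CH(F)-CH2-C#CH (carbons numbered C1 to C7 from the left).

C1 sp2, C2 sp2, C3 sp3, C4 sp3, C5 sp3, C6 sp, C7 sp

C1 carries 3 σ bonds, plus one π bond, giving a steric number of 3, so it is sp2.
C2: 3 σ bonds, plus one π bond — 3 electron domains, sp2.
C3 carries 4 σ bonds, giving a steric number of 4, so it is sp3.
C4 is sp3: 4 σ bonds, 4 electron-density regions.
C5: 4 σ bonds; 4 regions of electron density → sp3.
C6 (2 σ bonds, plus two π bonds) has steric number 2: sp.
C7: 2 σ bonds, plus two π bonds — 2 electron domains, sp.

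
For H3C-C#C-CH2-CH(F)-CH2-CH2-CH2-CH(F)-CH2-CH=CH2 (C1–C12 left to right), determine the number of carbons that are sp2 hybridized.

C1: sp3
C2: sp
C3: sp
C4: sp3
C5: sp3
C6: sp3
C7: sp3
C8: sp3
C9: sp3
C10: sp3
C11: sp2 ✓
C12: sp2 ✓
C11, C12 → 2 sp2 carbons.

2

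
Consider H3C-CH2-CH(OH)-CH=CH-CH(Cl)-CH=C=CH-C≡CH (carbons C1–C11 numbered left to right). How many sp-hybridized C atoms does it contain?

C1: sp3
C2: sp3
C3: sp3
C4: sp2
C5: sp2
C6: sp3
C7: sp2
C8: sp ✓
C9: sp2
C10: sp ✓
C11: sp ✓
C8, C10, C11 → 3 sp carbons.

3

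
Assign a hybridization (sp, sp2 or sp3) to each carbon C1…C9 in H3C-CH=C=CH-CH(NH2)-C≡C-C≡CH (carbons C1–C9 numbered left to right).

C1 sp3, C2 sp2, C3 sp, C4 sp2, C5 sp3, C6 sp, C7 sp, C8 sp, C9 sp

C1 carries 4 σ bonds, giving a steric number of 4, so it is sp3.
C2 — 3 σ bonds, plus one π bond. Steric number 3, so sp2.
C3: 2 σ bonds, plus two π bonds — 2 electron domains, sp.
C4 (3 σ bonds, plus one π bond) has steric number 3: sp2.
C5: 4 σ bonds; 4 regions of electron density → sp3.
C6: 2 σ bonds, plus two π bonds; 2 regions of electron density → sp.
C7: 2 σ bonds, plus two π bonds — 2 electron domains, sp.
C8 (2 σ bonds, plus two π bonds) has steric number 2: sp.
C9 carries 2 σ bonds, plus two π bonds, giving a steric number of 2, so it is sp.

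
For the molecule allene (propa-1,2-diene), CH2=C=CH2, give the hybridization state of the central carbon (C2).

Two σ bonds and two π bonds (one to each neighbour) → sp.

sp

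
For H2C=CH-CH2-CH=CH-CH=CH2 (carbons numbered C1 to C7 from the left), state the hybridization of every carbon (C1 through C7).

C1 sp2, C2 sp2, C3 sp3, C4 sp2, C5 sp2, C6 sp2, C7 sp2

C1: 3 σ bonds, plus one π bond — 3 electron domains, sp2.
C2 is sp2: 3 σ bonds, plus one π bond, 3 electron-density regions.
C3 has 4 σ bonds: steric number 4 → sp3.
C4: 3 σ bonds, plus one π bond; 3 regions of electron density → sp2.
C5: 3 σ bonds, plus one π bond — 3 electron domains, sp2.
C6 — 3 σ bonds, plus one π bond. Steric number 3, so sp2.
C7 — 3 σ bonds, plus one π bond. Steric number 3, so sp2.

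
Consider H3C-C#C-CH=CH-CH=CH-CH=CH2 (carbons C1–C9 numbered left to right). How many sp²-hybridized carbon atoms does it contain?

6

C1: sp3
C2: sp
C3: sp
C4: sp2 ✓
C5: sp2 ✓
C6: sp2 ✓
C7: sp2 ✓
C8: sp2 ✓
C9: sp2 ✓
C4, C5, C6, C7, C8, C9 → 6 sp2 carbons.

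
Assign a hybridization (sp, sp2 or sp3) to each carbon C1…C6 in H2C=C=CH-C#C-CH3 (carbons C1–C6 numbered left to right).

C1 is sp2: 3 σ bonds, plus one π bond, 3 electron-density regions.
C2 (2 σ bonds, plus two π bonds) has steric number 2: sp.
C3 carries 3 σ bonds, plus one π bond, giving a steric number of 3, so it is sp2.
C4: 2 σ bonds, plus two π bonds — 2 electron domains, sp.
C5 carries 2 σ bonds, plus two π bonds, giving a steric number of 2, so it is sp.
C6: 4 σ bonds — 4 electron domains, sp3.

C1 sp2, C2 sp, C3 sp2, C4 sp, C5 sp, C6 sp3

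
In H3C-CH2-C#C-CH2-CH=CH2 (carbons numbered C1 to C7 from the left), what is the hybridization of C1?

sp^3

C1: 4 σ bonds; 4 regions of electron density → sp3.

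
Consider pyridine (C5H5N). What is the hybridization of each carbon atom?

sp²

Each carbon atom (3 σ bonds, plus one π bond) has steric number 3: sp2.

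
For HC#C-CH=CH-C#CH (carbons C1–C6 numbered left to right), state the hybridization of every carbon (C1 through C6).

C1 (2 σ bonds, plus two π bonds) has steric number 2: sp.
C2 has 2 σ bonds, plus two π bonds: steric number 2 → sp.
C3 carries 3 σ bonds, plus one π bond, giving a steric number of 3, so it is sp2.
C4: 3 σ bonds, plus one π bond; 3 regions of electron density → sp2.
C5 is sp: 2 σ bonds, plus two π bonds, 2 electron-density regions.
C6: 2 σ bonds, plus two π bonds — 2 electron domains, sp.

C1 sp, C2 sp, C3 sp2, C4 sp2, C5 sp, C6 sp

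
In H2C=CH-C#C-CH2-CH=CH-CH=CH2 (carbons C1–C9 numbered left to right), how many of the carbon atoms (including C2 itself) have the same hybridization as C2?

6

C2 is sp2 (one π bond).
C1: sp2 ✓
C2: sp2 ✓
C3: sp
C4: sp
C5: sp3
C6: sp2 ✓
C7: sp2 ✓
C8: sp2 ✓
C9: sp2 ✓
6 carbons are sp2.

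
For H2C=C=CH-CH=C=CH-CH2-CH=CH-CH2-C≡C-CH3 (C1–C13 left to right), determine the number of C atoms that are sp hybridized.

4

C1: sp2
C2: sp ✓
C3: sp2
C4: sp2
C5: sp ✓
C6: sp2
C7: sp3
C8: sp2
C9: sp2
C10: sp3
C11: sp ✓
C12: sp ✓
C13: sp3
C2, C5, C11, C12 → 4 sp carbons.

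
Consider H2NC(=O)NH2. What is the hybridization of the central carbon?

The central carbon — 3 σ bonds, plus one π bond. Steric number 3, so sp2.

sp²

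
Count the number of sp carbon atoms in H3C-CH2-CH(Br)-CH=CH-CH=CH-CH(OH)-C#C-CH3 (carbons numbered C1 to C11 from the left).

C1: sp3
C2: sp3
C3: sp3
C4: sp2
C5: sp2
C6: sp2
C7: sp2
C8: sp3
C9: sp ✓
C10: sp ✓
C11: sp3
C9, C10 → 2 sp carbons.

2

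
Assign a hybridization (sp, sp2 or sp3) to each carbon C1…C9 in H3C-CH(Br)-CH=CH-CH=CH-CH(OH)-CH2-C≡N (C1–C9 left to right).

C1 is sp3: 4 σ bonds, 4 electron-density regions.
C2 is sp3: 4 σ bonds, 4 electron-density regions.
C3 carries 3 σ bonds, plus one π bond, giving a steric number of 3, so it is sp2.
C4: 3 σ bonds, plus one π bond — 3 electron domains, sp2.
C5: 3 σ bonds, plus one π bond — 3 electron domains, sp2.
C6 is sp2: 3 σ bonds, plus one π bond, 3 electron-density regions.
C7 — 4 σ bonds. Steric number 4, so sp3.
C8 carries 4 σ bonds, giving a steric number of 4, so it is sp3.
C9 has 2 σ bonds, plus two π bonds: steric number 2 → sp.

C1 sp3, C2 sp3, C3 sp2, C4 sp2, C5 sp2, C6 sp2, C7 sp3, C8 sp3, C9 sp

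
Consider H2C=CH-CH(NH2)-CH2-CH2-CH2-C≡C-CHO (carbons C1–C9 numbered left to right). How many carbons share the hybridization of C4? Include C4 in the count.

4

C4 is sp3 (only σ bonds).
C1: sp2
C2: sp2
C3: sp3 ✓
C4: sp3 ✓
C5: sp3 ✓
C6: sp3 ✓
C7: sp
C8: sp
C9: sp2
4 carbons are sp3.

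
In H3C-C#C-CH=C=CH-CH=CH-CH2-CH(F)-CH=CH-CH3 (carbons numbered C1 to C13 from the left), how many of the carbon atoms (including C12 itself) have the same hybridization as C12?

6

C12 is sp2 (one π bond).
C1: sp3
C2: sp
C3: sp
C4: sp2 ✓
C5: sp
C6: sp2 ✓
C7: sp2 ✓
C8: sp2 ✓
C9: sp3
C10: sp3
C11: sp2 ✓
C12: sp2 ✓
C13: sp3
6 carbons are sp2.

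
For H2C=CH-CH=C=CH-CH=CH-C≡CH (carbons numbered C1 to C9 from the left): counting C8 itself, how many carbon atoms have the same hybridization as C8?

3

C8 is sp (two π bonds).
C1: sp2
C2: sp2
C3: sp2
C4: sp ✓
C5: sp2
C6: sp2
C7: sp2
C8: sp ✓
C9: sp ✓
3 carbons are sp.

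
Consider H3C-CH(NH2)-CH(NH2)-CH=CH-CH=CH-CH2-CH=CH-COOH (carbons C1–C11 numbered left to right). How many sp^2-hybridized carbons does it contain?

C1: sp3
C2: sp3
C3: sp3
C4: sp2 ✓
C5: sp2 ✓
C6: sp2 ✓
C7: sp2 ✓
C8: sp3
C9: sp2 ✓
C10: sp2 ✓
C11: sp2 ✓
C4, C5, C6, C7, C9, C10, C11 → 7 sp2 carbons.

7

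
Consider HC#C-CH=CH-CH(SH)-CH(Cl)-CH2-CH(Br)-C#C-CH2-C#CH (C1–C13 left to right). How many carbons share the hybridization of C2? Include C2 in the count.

C2 is sp (two π bonds).
C1: sp ✓
C2: sp ✓
C3: sp2
C4: sp2
C5: sp3
C6: sp3
C7: sp3
C8: sp3
C9: sp ✓
C10: sp ✓
C11: sp3
C12: sp ✓
C13: sp ✓
6 carbons are sp.

6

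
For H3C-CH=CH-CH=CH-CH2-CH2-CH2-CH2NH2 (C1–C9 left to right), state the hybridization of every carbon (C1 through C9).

C1: 4 σ bonds; 4 regions of electron density → sp3.
C2 is sp2: 3 σ bonds, plus one π bond, 3 electron-density regions.
C3 (3 σ bonds, plus one π bond) has steric number 3: sp2.
C4: 3 σ bonds, plus one π bond — 3 electron domains, sp2.
C5 — 3 σ bonds, plus one π bond. Steric number 3, so sp2.
C6: 4 σ bonds; 4 regions of electron density → sp3.
C7 is sp3: 4 σ bonds, 4 electron-density regions.
C8 (4 σ bonds) has steric number 4: sp3.
C9 carries 4 σ bonds, giving a steric number of 4, so it is sp3.

C1 sp3, C2 sp2, C3 sp2, C4 sp2, C5 sp2, C6 sp3, C7 sp3, C8 sp3, C9 sp3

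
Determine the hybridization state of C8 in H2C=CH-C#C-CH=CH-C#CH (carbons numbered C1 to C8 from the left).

sp

C8 carries 2 σ bonds, plus two π bonds, giving a steric number of 2, so it is sp.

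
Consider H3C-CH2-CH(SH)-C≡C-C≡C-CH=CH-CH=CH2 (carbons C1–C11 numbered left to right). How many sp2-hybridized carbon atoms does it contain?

C1: sp3
C2: sp3
C3: sp3
C4: sp
C5: sp
C6: sp
C7: sp
C8: sp2 ✓
C9: sp2 ✓
C10: sp2 ✓
C11: sp2 ✓
C8, C9, C10, C11 → 4 sp2 carbons.

4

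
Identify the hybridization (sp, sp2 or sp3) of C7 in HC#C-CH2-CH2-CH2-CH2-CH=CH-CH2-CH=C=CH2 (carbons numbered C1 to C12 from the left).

C7: 3 σ bonds, plus one π bond — 3 electron domains, sp2.

sp2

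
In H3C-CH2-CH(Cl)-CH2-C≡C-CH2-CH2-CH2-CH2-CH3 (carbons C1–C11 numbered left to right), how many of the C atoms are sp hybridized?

C1: sp3
C2: sp3
C3: sp3
C4: sp3
C5: sp ✓
C6: sp ✓
C7: sp3
C8: sp3
C9: sp3
C10: sp3
C11: sp3
C5, C6 → 2 sp carbons.

2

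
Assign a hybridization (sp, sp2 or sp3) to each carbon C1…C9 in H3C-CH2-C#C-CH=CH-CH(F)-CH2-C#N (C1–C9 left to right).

C1 has 4 σ bonds: steric number 4 → sp3.
C2 (4 σ bonds) has steric number 4: sp3.
C3 — 2 σ bonds, plus two π bonds. Steric number 2, so sp.
C4 carries 2 σ bonds, plus two π bonds, giving a steric number of 2, so it is sp.
C5 — 3 σ bonds, plus one π bond. Steric number 3, so sp2.
C6 carries 3 σ bonds, plus one π bond, giving a steric number of 3, so it is sp2.
C7 — 4 σ bonds. Steric number 4, so sp3.
C8 — 4 σ bonds. Steric number 4, so sp3.
C9 is sp: 2 σ bonds, plus two π bonds, 2 electron-density regions.

C1 sp3, C2 sp3, C3 sp, C4 sp, C5 sp2, C6 sp2, C7 sp3, C8 sp3, C9 sp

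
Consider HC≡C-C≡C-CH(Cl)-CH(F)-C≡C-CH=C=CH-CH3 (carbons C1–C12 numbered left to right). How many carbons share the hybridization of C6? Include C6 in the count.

C6 is sp3 (only σ bonds).
C1: sp
C2: sp
C3: sp
C4: sp
C5: sp3 ✓
C6: sp3 ✓
C7: sp
C8: sp
C9: sp2
C10: sp
C11: sp2
C12: sp3 ✓
3 carbons are sp3.

3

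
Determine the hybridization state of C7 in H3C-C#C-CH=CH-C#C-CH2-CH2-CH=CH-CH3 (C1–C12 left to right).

C7 carries 2 σ bonds, plus two π bonds, giving a steric number of 2, so it is sp.

sp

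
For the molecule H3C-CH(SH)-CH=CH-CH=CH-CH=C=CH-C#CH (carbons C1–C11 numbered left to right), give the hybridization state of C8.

sp

C8 (2 σ bonds, plus two π bonds) has steric number 2: sp.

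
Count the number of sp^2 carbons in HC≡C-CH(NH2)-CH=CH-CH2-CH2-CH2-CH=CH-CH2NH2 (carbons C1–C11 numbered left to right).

C1: sp
C2: sp
C3: sp3
C4: sp2 ✓
C5: sp2 ✓
C6: sp3
C7: sp3
C8: sp3
C9: sp2 ✓
C10: sp2 ✓
C11: sp3
C4, C5, C9, C10 → 4 sp2 carbons.

4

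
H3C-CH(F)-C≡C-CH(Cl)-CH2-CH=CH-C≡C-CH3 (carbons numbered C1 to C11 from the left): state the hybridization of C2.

sp³

C2 carries 4 σ bonds, giving a steric number of 4, so it is sp3.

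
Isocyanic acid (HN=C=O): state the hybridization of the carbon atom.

The carbon atom has 2 σ bonds, plus two π bonds: steric number 2 → sp.

sp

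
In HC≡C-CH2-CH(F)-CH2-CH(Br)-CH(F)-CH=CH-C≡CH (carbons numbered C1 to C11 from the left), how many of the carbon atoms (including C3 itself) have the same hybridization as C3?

C3 is sp3 (only σ bonds).
C1: sp
C2: sp
C3: sp3 ✓
C4: sp3 ✓
C5: sp3 ✓
C6: sp3 ✓
C7: sp3 ✓
C8: sp2
C9: sp2
C10: sp
C11: sp
5 carbons are sp3.

5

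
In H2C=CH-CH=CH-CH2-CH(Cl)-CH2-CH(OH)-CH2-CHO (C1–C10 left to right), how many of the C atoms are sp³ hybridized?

C1: sp2
C2: sp2
C3: sp2
C4: sp2
C5: sp3 ✓
C6: sp3 ✓
C7: sp3 ✓
C8: sp3 ✓
C9: sp3 ✓
C10: sp2
C5, C6, C7, C8, C9 → 5 sp3 carbons.

5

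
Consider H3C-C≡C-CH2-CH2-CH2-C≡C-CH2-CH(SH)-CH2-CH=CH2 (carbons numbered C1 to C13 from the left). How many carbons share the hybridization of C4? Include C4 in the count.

7

C4 is sp3 (only σ bonds).
C1: sp3 ✓
C2: sp
C3: sp
C4: sp3 ✓
C5: sp3 ✓
C6: sp3 ✓
C7: sp
C8: sp
C9: sp3 ✓
C10: sp3 ✓
C11: sp3 ✓
C12: sp2
C13: sp2
7 carbons are sp3.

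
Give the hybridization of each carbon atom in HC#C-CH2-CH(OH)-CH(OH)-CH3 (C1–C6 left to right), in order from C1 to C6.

C1 sp, C2 sp, C3 sp3, C4 sp3, C5 sp3, C6 sp3

C1 — 2 σ bonds, plus two π bonds. Steric number 2, so sp.
C2 carries 2 σ bonds, plus two π bonds, giving a steric number of 2, so it is sp.
C3 (4 σ bonds) has steric number 4: sp3.
C4 (4 σ bonds) has steric number 4: sp3.
C5 has 4 σ bonds: steric number 4 → sp3.
C6 is sp3: 4 σ bonds, 4 electron-density regions.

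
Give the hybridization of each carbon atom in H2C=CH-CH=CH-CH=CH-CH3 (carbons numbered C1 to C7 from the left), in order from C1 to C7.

C1 has 3 σ bonds, plus one π bond: steric number 3 → sp2.
C2 (3 σ bonds, plus one π bond) has steric number 3: sp2.
C3 (3 σ bonds, plus one π bond) has steric number 3: sp2.
C4: 3 σ bonds, plus one π bond — 3 electron domains, sp2.
C5 — 3 σ bonds, plus one π bond. Steric number 3, so sp2.
C6: 3 σ bonds, plus one π bond; 3 regions of electron density → sp2.
C7 has 4 σ bonds: steric number 4 → sp3.

C1 sp2, C2 sp2, C3 sp2, C4 sp2, C5 sp2, C6 sp2, C7 sp3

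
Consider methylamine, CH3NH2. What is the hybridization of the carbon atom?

sp^3

The carbon atom — 4 σ bonds. Steric number 4, so sp3.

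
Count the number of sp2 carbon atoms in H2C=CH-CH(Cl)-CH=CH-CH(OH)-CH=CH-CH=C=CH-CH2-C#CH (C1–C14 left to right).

C1: sp2 ✓
C2: sp2 ✓
C3: sp3
C4: sp2 ✓
C5: sp2 ✓
C6: sp3
C7: sp2 ✓
C8: sp2 ✓
C9: sp2 ✓
C10: sp
C11: sp2 ✓
C12: sp3
C13: sp
C14: sp
C1, C2, C4, C5, C7, C8, C9, C11 → 8 sp2 carbons.

8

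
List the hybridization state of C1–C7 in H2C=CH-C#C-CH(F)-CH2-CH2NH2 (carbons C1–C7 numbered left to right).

C1 carries 3 σ bonds, plus one π bond, giving a steric number of 3, so it is sp2.
C2: 3 σ bonds, plus one π bond — 3 electron domains, sp2.
C3 carries 2 σ bonds, plus two π bonds, giving a steric number of 2, so it is sp.
C4 (2 σ bonds, plus two π bonds) has steric number 2: sp.
C5 carries 4 σ bonds, giving a steric number of 4, so it is sp3.
C6 (4 σ bonds) has steric number 4: sp3.
C7 (4 σ bonds) has steric number 4: sp3.

C1 sp2, C2 sp2, C3 sp, C4 sp, C5 sp3, C6 sp3, C7 sp3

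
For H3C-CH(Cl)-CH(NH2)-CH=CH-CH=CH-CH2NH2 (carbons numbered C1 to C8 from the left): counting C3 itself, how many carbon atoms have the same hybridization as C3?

4

C3 is sp3 (only σ bonds).
C1: sp3 ✓
C2: sp3 ✓
C3: sp3 ✓
C4: sp2
C5: sp2
C6: sp2
C7: sp2
C8: sp3 ✓
4 carbons are sp3.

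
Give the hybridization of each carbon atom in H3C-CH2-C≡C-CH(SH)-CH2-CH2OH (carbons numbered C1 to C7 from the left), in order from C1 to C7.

C1 — 4 σ bonds. Steric number 4, so sp3.
C2: 4 σ bonds; 4 regions of electron density → sp3.
C3: 2 σ bonds, plus two π bonds — 2 electron domains, sp.
C4: 2 σ bonds, plus two π bonds — 2 electron domains, sp.
C5 — 4 σ bonds. Steric number 4, so sp3.
C6 carries 4 σ bonds, giving a steric number of 4, so it is sp3.
C7 has 4 σ bonds: steric number 4 → sp3.

C1 sp3, C2 sp3, C3 sp, C4 sp, C5 sp3, C6 sp3, C7 sp3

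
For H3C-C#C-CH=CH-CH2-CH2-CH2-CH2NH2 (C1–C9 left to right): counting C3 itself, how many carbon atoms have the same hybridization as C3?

C3 is sp (two π bonds).
C1: sp3
C2: sp ✓
C3: sp ✓
C4: sp2
C5: sp2
C6: sp3
C7: sp3
C8: sp3
C9: sp3
2 carbons are sp.

2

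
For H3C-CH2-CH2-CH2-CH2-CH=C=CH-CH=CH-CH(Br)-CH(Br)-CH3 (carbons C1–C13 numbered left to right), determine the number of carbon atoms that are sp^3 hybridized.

8

C1: sp3 ✓
C2: sp3 ✓
C3: sp3 ✓
C4: sp3 ✓
C5: sp3 ✓
C6: sp2
C7: sp
C8: sp2
C9: sp2
C10: sp2
C11: sp3 ✓
C12: sp3 ✓
C13: sp3 ✓
C1, C2, C3, C4, C5, C11, C12, C13 → 8 sp3 carbons.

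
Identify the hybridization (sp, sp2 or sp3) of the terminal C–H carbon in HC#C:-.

sp

The terminal C–H carbon (2 σ bonds, plus two π bonds) has steric number 2: sp.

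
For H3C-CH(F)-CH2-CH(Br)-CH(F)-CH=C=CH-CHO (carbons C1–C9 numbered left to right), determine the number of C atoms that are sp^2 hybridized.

C1: sp3
C2: sp3
C3: sp3
C4: sp3
C5: sp3
C6: sp2 ✓
C7: sp
C8: sp2 ✓
C9: sp2 ✓
C6, C8, C9 → 3 sp2 carbons.

3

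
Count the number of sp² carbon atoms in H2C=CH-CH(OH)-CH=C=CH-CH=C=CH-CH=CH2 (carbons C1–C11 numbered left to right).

C1: sp2 ✓
C2: sp2 ✓
C3: sp3
C4: sp2 ✓
C5: sp
C6: sp2 ✓
C7: sp2 ✓
C8: sp
C9: sp2 ✓
C10: sp2 ✓
C11: sp2 ✓
C1, C2, C4, C6, C7, C9, C10, C11 → 8 sp2 carbons.

8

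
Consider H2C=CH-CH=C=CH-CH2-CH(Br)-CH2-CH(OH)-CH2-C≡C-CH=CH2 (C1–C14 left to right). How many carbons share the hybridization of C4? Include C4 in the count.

3

C4 is sp (two π bonds).
C1: sp2
C2: sp2
C3: sp2
C4: sp ✓
C5: sp2
C6: sp3
C7: sp3
C8: sp3
C9: sp3
C10: sp3
C11: sp ✓
C12: sp ✓
C13: sp2
C14: sp2
3 carbons are sp.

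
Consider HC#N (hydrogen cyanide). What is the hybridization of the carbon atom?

sp

The carbon atom: 2 σ bonds, plus two π bonds; 2 regions of electron density → sp.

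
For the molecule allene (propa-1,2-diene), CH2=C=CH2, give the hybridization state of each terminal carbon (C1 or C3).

sp²

Each terminal carbon (C1 or C3) is sp2: 3 σ bonds, plus one π bond, 3 electron-density regions.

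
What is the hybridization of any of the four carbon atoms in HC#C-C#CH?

Every carbon is part of a C≡C triple bond: two σ regions → sp.

sp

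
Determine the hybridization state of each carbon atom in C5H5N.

Each carbon atom has 3 σ bonds, plus one π bond: steric number 3 → sp2.

sp2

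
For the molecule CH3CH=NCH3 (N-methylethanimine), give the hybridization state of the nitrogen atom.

Two σ bonds + one lone pair = steric number 3 → sp2.

sp2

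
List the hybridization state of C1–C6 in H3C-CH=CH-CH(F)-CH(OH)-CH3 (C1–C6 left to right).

C1 — 4 σ bonds. Steric number 4, so sp3.
C2: 3 σ bonds, plus one π bond; 3 regions of electron density → sp2.
C3 (3 σ bonds, plus one π bond) has steric number 3: sp2.
C4: 4 σ bonds; 4 regions of electron density → sp3.
C5: 4 σ bonds; 4 regions of electron density → sp3.
C6 — 4 σ bonds. Steric number 4, so sp3.

C1 sp3, C2 sp2, C3 sp2, C4 sp3, C5 sp3, C6 sp3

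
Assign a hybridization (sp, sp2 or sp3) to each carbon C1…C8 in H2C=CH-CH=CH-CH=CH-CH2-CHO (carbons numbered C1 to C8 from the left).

C1 sp2, C2 sp2, C3 sp2, C4 sp2, C5 sp2, C6 sp2, C7 sp3, C8 sp2

C1: 3 σ bonds, plus one π bond; 3 regions of electron density → sp2.
C2: 3 σ bonds, plus one π bond; 3 regions of electron density → sp2.
C3 is sp2: 3 σ bonds, plus one π bond, 3 electron-density regions.
C4 — 3 σ bonds, plus one π bond. Steric number 3, so sp2.
C5 has 3 σ bonds, plus one π bond: steric number 3 → sp2.
C6: 3 σ bonds, plus one π bond; 3 regions of electron density → sp2.
C7: 4 σ bonds; 4 regions of electron density → sp3.
C8 has 3 σ bonds, plus one π bond: steric number 3 → sp2.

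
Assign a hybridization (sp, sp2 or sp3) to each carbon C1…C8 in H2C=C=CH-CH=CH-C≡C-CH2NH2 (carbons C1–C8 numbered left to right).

C1 sp2, C2 sp, C3 sp2, C4 sp2, C5 sp2, C6 sp, C7 sp, C8 sp3

C1 is sp2: 3 σ bonds, plus one π bond, 3 electron-density regions.
C2 (2 σ bonds, plus two π bonds) has steric number 2: sp.
C3 has 3 σ bonds, plus one π bond: steric number 3 → sp2.
C4 (3 σ bonds, plus one π bond) has steric number 3: sp2.
C5 (3 σ bonds, plus one π bond) has steric number 3: sp2.
C6 carries 2 σ bonds, plus two π bonds, giving a steric number of 2, so it is sp.
C7 carries 2 σ bonds, plus two π bonds, giving a steric number of 2, so it is sp.
C8 (4 σ bonds) has steric number 4: sp3.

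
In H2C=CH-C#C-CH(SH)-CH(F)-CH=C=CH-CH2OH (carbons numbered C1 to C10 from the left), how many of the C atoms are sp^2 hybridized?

4

C1: sp2 ✓
C2: sp2 ✓
C3: sp
C4: sp
C5: sp3
C6: sp3
C7: sp2 ✓
C8: sp
C9: sp2 ✓
C10: sp3
C1, C2, C7, C9 → 4 sp2 carbons.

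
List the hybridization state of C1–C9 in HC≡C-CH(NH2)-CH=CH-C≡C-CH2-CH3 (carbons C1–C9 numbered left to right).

C1 has 2 σ bonds, plus two π bonds: steric number 2 → sp.
C2: 2 σ bonds, plus two π bonds; 2 regions of electron density → sp.
C3: 4 σ bonds; 4 regions of electron density → sp3.
C4 (3 σ bonds, plus one π bond) has steric number 3: sp2.
C5: 3 σ bonds, plus one π bond; 3 regions of electron density → sp2.
C6 has 2 σ bonds, plus two π bonds: steric number 2 → sp.
C7: 2 σ bonds, plus two π bonds; 2 regions of electron density → sp.
C8 (4 σ bonds) has steric number 4: sp3.
C9 is sp3: 4 σ bonds, 4 electron-density regions.

C1 sp, C2 sp, C3 sp3, C4 sp2, C5 sp2, C6 sp, C7 sp, C8 sp3, C9 sp3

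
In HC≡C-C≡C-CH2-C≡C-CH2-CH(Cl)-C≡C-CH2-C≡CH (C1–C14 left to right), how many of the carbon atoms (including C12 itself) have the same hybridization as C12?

4

C12 is sp3 (only σ bonds).
C1: sp
C2: sp
C3: sp
C4: sp
C5: sp3 ✓
C6: sp
C7: sp
C8: sp3 ✓
C9: sp3 ✓
C10: sp
C11: sp
C12: sp3 ✓
C13: sp
C14: sp
4 carbons are sp3.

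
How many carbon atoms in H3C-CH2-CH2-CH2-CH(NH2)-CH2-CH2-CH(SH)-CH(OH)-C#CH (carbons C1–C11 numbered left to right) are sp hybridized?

2

C1: sp3
C2: sp3
C3: sp3
C4: sp3
C5: sp3
C6: sp3
C7: sp3
C8: sp3
C9: sp3
C10: sp ✓
C11: sp ✓
C10, C11 → 2 sp carbons.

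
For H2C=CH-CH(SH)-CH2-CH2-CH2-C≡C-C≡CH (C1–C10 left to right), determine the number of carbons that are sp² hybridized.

2

C1: sp2 ✓
C2: sp2 ✓
C3: sp3
C4: sp3
C5: sp3
C6: sp3
C7: sp
C8: sp
C9: sp
C10: sp
C1, C2 → 2 sp2 carbons.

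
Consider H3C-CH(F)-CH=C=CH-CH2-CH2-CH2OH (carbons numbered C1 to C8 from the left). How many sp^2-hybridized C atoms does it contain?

C1: sp3
C2: sp3
C3: sp2 ✓
C4: sp
C5: sp2 ✓
C6: sp3
C7: sp3
C8: sp3
C3, C5 → 2 sp2 carbons.

2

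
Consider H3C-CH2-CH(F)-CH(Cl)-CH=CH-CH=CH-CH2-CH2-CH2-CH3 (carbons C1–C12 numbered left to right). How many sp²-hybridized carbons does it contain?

4

C1: sp3
C2: sp3
C3: sp3
C4: sp3
C5: sp2 ✓
C6: sp2 ✓
C7: sp2 ✓
C8: sp2 ✓
C9: sp3
C10: sp3
C11: sp3
C12: sp3
C5, C6, C7, C8 → 4 sp2 carbons.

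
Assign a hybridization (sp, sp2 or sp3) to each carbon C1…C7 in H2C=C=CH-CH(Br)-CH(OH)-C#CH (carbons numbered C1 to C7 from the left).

C1 — 3 σ bonds, plus one π bond. Steric number 3, so sp2.
C2: 2 σ bonds, plus two π bonds — 2 electron domains, sp.
C3 is sp2: 3 σ bonds, plus one π bond, 3 electron-density regions.
C4 has 4 σ bonds: steric number 4 → sp3.
C5 — 4 σ bonds. Steric number 4, so sp3.
C6 is sp: 2 σ bonds, plus two π bonds, 2 electron-density regions.
C7 is sp: 2 σ bonds, plus two π bonds, 2 electron-density regions.

C1 sp2, C2 sp, C3 sp2, C4 sp3, C5 sp3, C6 sp, C7 sp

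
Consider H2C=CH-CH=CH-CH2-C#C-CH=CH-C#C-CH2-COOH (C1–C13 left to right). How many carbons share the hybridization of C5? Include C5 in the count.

2

C5 is sp3 (only σ bonds).
C1: sp2
C2: sp2
C3: sp2
C4: sp2
C5: sp3 ✓
C6: sp
C7: sp
C8: sp2
C9: sp2
C10: sp
C11: sp
C12: sp3 ✓
C13: sp2
2 carbons are sp3.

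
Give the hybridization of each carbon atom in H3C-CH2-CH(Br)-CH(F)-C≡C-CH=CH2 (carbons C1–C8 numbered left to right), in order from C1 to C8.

C1 sp3, C2 sp3, C3 sp3, C4 sp3, C5 sp, C6 sp, C7 sp2, C8 sp2

C1 — 4 σ bonds. Steric number 4, so sp3.
C2 — 4 σ bonds. Steric number 4, so sp3.
C3 carries 4 σ bonds, giving a steric number of 4, so it is sp3.
C4 (4 σ bonds) has steric number 4: sp3.
C5 carries 2 σ bonds, plus two π bonds, giving a steric number of 2, so it is sp.
C6 — 2 σ bonds, plus two π bonds. Steric number 2, so sp.
C7 is sp2: 3 σ bonds, plus one π bond, 3 electron-density regions.
C8 is sp2: 3 σ bonds, plus one π bond, 3 electron-density regions.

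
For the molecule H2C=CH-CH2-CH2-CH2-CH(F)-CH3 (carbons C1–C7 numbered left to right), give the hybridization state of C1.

C1 has 3 σ bonds, plus one π bond: steric number 3 → sp2.

sp^2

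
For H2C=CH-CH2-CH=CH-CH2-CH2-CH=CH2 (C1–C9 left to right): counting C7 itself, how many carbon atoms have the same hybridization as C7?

3

C7 is sp3 (only σ bonds).
C1: sp2
C2: sp2
C3: sp3 ✓
C4: sp2
C5: sp2
C6: sp3 ✓
C7: sp3 ✓
C8: sp2
C9: sp2
3 carbons are sp3.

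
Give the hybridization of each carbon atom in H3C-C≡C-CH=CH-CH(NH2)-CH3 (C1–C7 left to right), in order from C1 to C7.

C1 carries 4 σ bonds, giving a steric number of 4, so it is sp3.
C2 has 2 σ bonds, plus two π bonds: steric number 2 → sp.
C3 — 2 σ bonds, plus two π bonds. Steric number 2, so sp.
C4 carries 3 σ bonds, plus one π bond, giving a steric number of 3, so it is sp2.
C5 — 3 σ bonds, plus one π bond. Steric number 3, so sp2.
C6 has 4 σ bonds: steric number 4 → sp3.
C7: 4 σ bonds — 4 electron domains, sp3.

C1 sp3, C2 sp, C3 sp, C4 sp2, C5 sp2, C6 sp3, C7 sp3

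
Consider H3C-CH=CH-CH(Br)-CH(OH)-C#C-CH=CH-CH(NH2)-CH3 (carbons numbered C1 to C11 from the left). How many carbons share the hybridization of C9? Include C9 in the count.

4

C9 is sp2 (one π bond).
C1: sp3
C2: sp2 ✓
C3: sp2 ✓
C4: sp3
C5: sp3
C6: sp
C7: sp
C8: sp2 ✓
C9: sp2 ✓
C10: sp3
C11: sp3
4 carbons are sp2.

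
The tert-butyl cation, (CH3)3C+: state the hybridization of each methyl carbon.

sp^3

Each methyl carbon carries 4 σ bonds, giving a steric number of 4, so it is sp3.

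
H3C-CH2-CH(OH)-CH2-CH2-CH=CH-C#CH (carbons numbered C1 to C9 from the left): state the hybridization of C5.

C5 is sp3: 4 σ bonds, 4 electron-density regions.

sp3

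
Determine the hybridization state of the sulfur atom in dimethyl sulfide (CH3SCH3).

sp³

The sulfur atom is sp3: 2 σ bonds and 2 lone pairs, 4 electron-density regions.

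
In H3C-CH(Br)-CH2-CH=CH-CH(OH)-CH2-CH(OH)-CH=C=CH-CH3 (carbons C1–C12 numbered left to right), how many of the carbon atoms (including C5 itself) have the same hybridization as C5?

C5 is sp2 (one π bond).
C1: sp3
C2: sp3
C3: sp3
C4: sp2 ✓
C5: sp2 ✓
C6: sp3
C7: sp3
C8: sp3
C9: sp2 ✓
C10: sp
C11: sp2 ✓
C12: sp3
4 carbons are sp2.

4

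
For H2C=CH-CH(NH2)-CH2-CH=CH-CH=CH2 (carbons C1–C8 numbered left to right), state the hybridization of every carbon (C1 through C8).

C1 — 3 σ bonds, plus one π bond. Steric number 3, so sp2.
C2 has 3 σ bonds, plus one π bond: steric number 3 → sp2.
C3 has 4 σ bonds: steric number 4 → sp3.
C4 is sp3: 4 σ bonds, 4 electron-density regions.
C5 (3 σ bonds, plus one π bond) has steric number 3: sp2.
C6 — 3 σ bonds, plus one π bond. Steric number 3, so sp2.
C7 is sp2: 3 σ bonds, plus one π bond, 3 electron-density regions.
C8 — 3 σ bonds, plus one π bond. Steric number 3, so sp2.

C1 sp2, C2 sp2, C3 sp3, C4 sp3, C5 sp2, C6 sp2, C7 sp2, C8 sp2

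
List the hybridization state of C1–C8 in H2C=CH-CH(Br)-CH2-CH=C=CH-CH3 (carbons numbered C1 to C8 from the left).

C1 sp2, C2 sp2, C3 sp3, C4 sp3, C5 sp2, C6 sp, C7 sp2, C8 sp3

C1 (3 σ bonds, plus one π bond) has steric number 3: sp2.
C2 has 3 σ bonds, plus one π bond: steric number 3 → sp2.
C3 — 4 σ bonds. Steric number 4, so sp3.
C4 — 4 σ bonds. Steric number 4, so sp3.
C5: 3 σ bonds, plus one π bond; 3 regions of electron density → sp2.
C6: 2 σ bonds, plus two π bonds — 2 electron domains, sp.
C7 carries 3 σ bonds, plus one π bond, giving a steric number of 3, so it is sp2.
C8: 4 σ bonds — 4 electron domains, sp3.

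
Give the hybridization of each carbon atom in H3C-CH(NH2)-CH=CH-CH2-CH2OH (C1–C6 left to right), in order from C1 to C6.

C1 sp3, C2 sp3, C3 sp2, C4 sp2, C5 sp3, C6 sp3

C1 — 4 σ bonds. Steric number 4, so sp3.
C2: 4 σ bonds; 4 regions of electron density → sp3.
C3 (3 σ bonds, plus one π bond) has steric number 3: sp2.
C4 (3 σ bonds, plus one π bond) has steric number 3: sp2.
C5 is sp3: 4 σ bonds, 4 electron-density regions.
C6 (4 σ bonds) has steric number 4: sp3.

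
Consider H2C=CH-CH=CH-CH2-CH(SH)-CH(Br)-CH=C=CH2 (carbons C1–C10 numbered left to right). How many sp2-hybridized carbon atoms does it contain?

C1: sp2 ✓
C2: sp2 ✓
C3: sp2 ✓
C4: sp2 ✓
C5: sp3
C6: sp3
C7: sp3
C8: sp2 ✓
C9: sp
C10: sp2 ✓
C1, C2, C3, C4, C8, C10 → 6 sp2 carbons.

6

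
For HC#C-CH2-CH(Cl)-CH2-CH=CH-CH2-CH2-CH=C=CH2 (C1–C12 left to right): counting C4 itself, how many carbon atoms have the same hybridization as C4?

5

C4 is sp3 (only σ bonds).
C1: sp
C2: sp
C3: sp3 ✓
C4: sp3 ✓
C5: sp3 ✓
C6: sp2
C7: sp2
C8: sp3 ✓
C9: sp3 ✓
C10: sp2
C11: sp
C12: sp2
5 carbons are sp3.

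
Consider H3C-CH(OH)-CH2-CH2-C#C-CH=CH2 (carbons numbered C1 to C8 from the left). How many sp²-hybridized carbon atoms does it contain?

2

C1: sp3
C2: sp3
C3: sp3
C4: sp3
C5: sp
C6: sp
C7: sp2 ✓
C8: sp2 ✓
C7, C8 → 2 sp2 carbons.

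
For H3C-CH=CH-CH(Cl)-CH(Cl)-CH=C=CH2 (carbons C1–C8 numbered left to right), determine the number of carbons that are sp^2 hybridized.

4

C1: sp3
C2: sp2 ✓
C3: sp2 ✓
C4: sp3
C5: sp3
C6: sp2 ✓
C7: sp
C8: sp2 ✓
C2, C3, C6, C8 → 4 sp2 carbons.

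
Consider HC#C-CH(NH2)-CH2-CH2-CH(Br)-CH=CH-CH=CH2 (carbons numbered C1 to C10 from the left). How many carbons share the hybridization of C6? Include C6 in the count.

4

C6 is sp3 (only σ bonds).
C1: sp
C2: sp
C3: sp3 ✓
C4: sp3 ✓
C5: sp3 ✓
C6: sp3 ✓
C7: sp2
C8: sp2
C9: sp2
C10: sp2
4 carbons are sp3.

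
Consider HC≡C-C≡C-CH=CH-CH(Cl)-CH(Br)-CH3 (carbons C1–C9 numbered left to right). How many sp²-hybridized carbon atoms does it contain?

C1: sp
C2: sp
C3: sp
C4: sp
C5: sp2 ✓
C6: sp2 ✓
C7: sp3
C8: sp3
C9: sp3
C5, C6 → 2 sp2 carbons.

2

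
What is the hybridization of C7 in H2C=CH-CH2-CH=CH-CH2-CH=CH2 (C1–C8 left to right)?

sp²

C7 — 3 σ bonds, plus one π bond. Steric number 3, so sp2.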